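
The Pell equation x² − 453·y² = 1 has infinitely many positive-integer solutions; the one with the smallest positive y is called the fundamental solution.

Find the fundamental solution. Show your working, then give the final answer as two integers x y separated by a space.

1653751 77700

[21; 3,1,1,10,14,10,1,1,3,42] for √453; ℓ=10 ⇒ convergent index 9
step 0: (21, 1)  from 21·(1,0) + (0,1)
step 1: (64, 3)  from 3·(21,1) + (1,0)
step 2: (85, 4)  from 1·(64,3) + (21,1)
step 3: (149, 7)  from 1·(85,4) + (64,3)
step 4: (1575, 74)  from 10·(149,7) + (85,4)
step 5: (22199, 1043)  from 14·(1575,74) + (149,7)
step 6: (223565, 10504)  from 10·(22199,1043) + (1575,74)
step 7: (245764, 11547)  from 1·(223565,10504) + (22199,1043)
step 8: (469329, 22051)  from 1·(245764,11547) + (223565,10504)
step 9: (1653751, 77700)  from 3·(469329,22051) + (245764,11547)
(x₁, y₁) = (1653751, 77700);  1653751² − 453·77700² = 1 ✓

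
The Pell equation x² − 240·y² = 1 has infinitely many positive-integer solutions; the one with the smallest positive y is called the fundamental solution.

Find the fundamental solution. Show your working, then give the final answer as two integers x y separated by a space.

√240 = [15; 2,30, …], period ℓ=2 (even) → k=1
a_0=15:  p_0=15·1+0=15,  q_0=15·0+1=1
a_1=2:  p_1=2·15+1=31,  q_1=2·1+0=2
→ (31, 2).  Check: 31²=961, 240·2²=960, difference 1.

31 2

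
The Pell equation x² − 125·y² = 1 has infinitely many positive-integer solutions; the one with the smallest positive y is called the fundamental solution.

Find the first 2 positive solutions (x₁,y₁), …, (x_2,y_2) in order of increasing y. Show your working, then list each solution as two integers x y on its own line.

930249 83204
1730726404001 154800875592

√125 → a₀=11, period (5,1,1,5,22); ℓ=5 odd so k=9
k=0  a_k=11  p_k/q_k = 11/1
k=1  a_k=5  p_k/q_k = 56/5
…
k=3  a_k=1  p_k/q_k = 123/11
k=4  a_k=5  p_k/q_k = 682/61
k=5  a_k=22  p_k/q_k = 15127/1353
k=6  a_k=5  p_k/q_k = 76317/6826
k=7  a_k=1  p_k/q_k = 91444/8179
k=8  a_k=1  p_k/q_k = 167761/15005
k=9  a_k=5  p_k/q_k = 930249/83204
(x₁, y₁) = (930249, 83204);  930249² − 125·83204² = 1 ✓
(x_2, y_2) = (930249·930249 + 125·83204·83204, 930249·83204 + 83204·930249) = (1730726404001, 154800875592)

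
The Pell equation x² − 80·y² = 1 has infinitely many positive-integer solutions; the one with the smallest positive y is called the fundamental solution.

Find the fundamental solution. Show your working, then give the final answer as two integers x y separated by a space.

[8; 1,16] for √80; ℓ=2 ⇒ convergent index 1
i=0: a=8 ⇒ p=8, q=1
i=1: a=1 ⇒ p=9, q=1
→ (9, 1).  Check: 9²=81, 80·1²=80, difference 1.

9 1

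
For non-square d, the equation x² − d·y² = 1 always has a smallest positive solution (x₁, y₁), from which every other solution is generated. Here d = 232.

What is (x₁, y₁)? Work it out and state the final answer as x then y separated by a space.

√232 = [15; 4,3,7,3,4,30, …], period ℓ=6 (even) → k=5
step 0: (15, 1)  from 15·(1,0) + (0,1)
…
step 4: (4539, 298)  from 3·(1447,95) + (198,13)
step 5: (19603, 1287)  from 4·(4539,298) + (1447,95)
→ (19603, 1287).  Check: 19603²=384277609, 232·1287²=384277608, difference 1.

19603 1287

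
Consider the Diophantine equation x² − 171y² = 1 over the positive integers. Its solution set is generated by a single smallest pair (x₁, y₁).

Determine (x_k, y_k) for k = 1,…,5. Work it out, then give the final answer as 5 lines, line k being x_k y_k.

170 13
57799 4420
19651490 1502787
6681448801 510943160
2271672940850 173719171613

[13; 13,26] for √171; ℓ=2 ⇒ convergent index 1
step 0: (13, 1)  from 13·(1,0) + (0,1)
step 1: (170, 13)  from 13·(13,1) + (1,0)
fundamental: x₁=170, y₁=13  (since 28900 − 171·169 = 1)
k=2:  x_2 = 170·170+171·13·13 = 57799,  y_2 = 170·13+13·170 = 4420
k=3:  x_3 = 170·57799+171·13·4420 = 19651490,  y_3 = 170·4420+13·57799 = 1502787
k=4:  x_4 = 170·19651490+171·13·1502787 = 6681448801,  y_4 = 170·1502787+13·19651490 = 510943160
k=5:  x_5 = 170·6681448801+171·13·510943160 = 2271672940850,  y_5 = 170·510943160+13·6681448801 = 173719171613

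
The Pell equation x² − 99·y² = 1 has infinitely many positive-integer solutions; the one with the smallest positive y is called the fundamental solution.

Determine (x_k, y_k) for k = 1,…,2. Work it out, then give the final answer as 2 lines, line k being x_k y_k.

√99 → a₀=9, period (1,18); ℓ=2 even so k=1
k=0  a_k=9  p_k/q_k = 9/1
k=1  a_k=1  p_k/q_k = 10/1
fundamental: x₁=10, y₁=1  (since 100 − 99·1 = 1)
n=2: (10,1)∘(10,1) = (10·10+99·1·1, 10·1+1·10) = (199,20)

10 1
199 20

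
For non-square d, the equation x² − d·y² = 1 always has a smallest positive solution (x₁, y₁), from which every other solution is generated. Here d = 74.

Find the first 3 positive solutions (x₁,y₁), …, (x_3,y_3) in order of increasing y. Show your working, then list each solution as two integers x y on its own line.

3699 430
27365201 3181140
202447753299 23534073290

d=74: √d = [8; 1,1,1,1,16] (ℓ=5, odd), read p_9/q_9
step 0: (8, 1)  from 8·(1,0) + (0,1)
step 1: (9, 1)  from 1·(8,1) + (1,0)
…
step 3: (26, 3)  from 1·(17,2) + (9,1)
…
step 8: (2228, 259)  from 1·(1471,171) + (757,88)
step 9: (3699, 430)  from 1·(2228,259) + (1471,171)
→ (3699, 430).  Check: 3699²=13682601, 74·430²=13682600, difference 1.
n=2: (3699,430)∘(3699,430) = (3699·3699+74·430·430, 3699·430+430·3699) = (27365201,3181140)
n=3: (27365201,3181140)∘(3699,430) = (3699·27365201+74·430·3181140, 3699·3181140+430·27365201) = (202447753299,23534073290)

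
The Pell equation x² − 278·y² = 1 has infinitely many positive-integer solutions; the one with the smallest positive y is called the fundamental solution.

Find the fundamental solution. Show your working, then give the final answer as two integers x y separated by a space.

2501 150

d=278: √d = [16; 1,2,16,2,1,32] (ℓ=6, even), read p_5/q_5
a_0=16:  p_0=16·1+0=16,  q_0=16·0+1=1
a_1=1:  p_1=1·16+1=17,  q_1=1·1+0=1
a_2=2:  p_2=2·17+16=50,  q_2=2·1+1=3
a_3=16:  p_3=16·50+17=817,  q_3=16·3+1=49
a_4=2:  p_4=2·817+50=1684,  q_4=2·49+3=101
a_5=1:  p_5=1·1684+817=2501,  q_5=1·101+49=150
fundamental: x₁=2501, y₁=150  (since 6255001 − 278·22500 = 1)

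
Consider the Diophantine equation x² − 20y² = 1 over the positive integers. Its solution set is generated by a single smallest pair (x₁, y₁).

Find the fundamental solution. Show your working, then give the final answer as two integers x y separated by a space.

√20 → a₀=4, period (2,8); ℓ=2 even so k=1
a_0=4:  p_0=4·1+0=4,  q_0=4·0+1=1
a_1=2:  p_1=2·4+1=9,  q_1=2·1+0=2
→ (9, 2).  Check: 9²=81, 20·2²=80, difference 1.

9 2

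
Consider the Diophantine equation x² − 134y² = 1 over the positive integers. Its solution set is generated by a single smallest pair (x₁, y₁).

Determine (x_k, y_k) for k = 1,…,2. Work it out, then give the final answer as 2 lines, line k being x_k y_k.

145925 12606
42588211249 3679061100

[11; 1,1,2,1,3,…,1,1,22] for √134; ℓ=14 ⇒ convergent index 13
step 0: (11, 1)  from 11·(1,0) + (0,1)
…
step 2: (23, 2)  from 1·(12,1) + (11,1)
…
step 11: (61896, 5347)  from 2·(22133,1912) + (17630,1523)
step 12: (84029, 7259)  from 1·(61896,5347) + (22133,1912)
step 13: (145925, 12606)  from 1·(84029,7259) + (61896,5347)
(x₁, y₁) = (145925, 12606);  145925² − 134·12606² = 1 ✓
(145925+12606√134)^2 = 42588211249 + 3679061100√134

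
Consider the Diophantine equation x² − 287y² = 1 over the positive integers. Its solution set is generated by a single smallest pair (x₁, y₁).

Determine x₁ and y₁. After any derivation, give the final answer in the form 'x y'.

288 17

√287 = [16; 1,15,1,32, …], period ℓ=4 (even) → k=3
k=0  a_k=16  p_k/q_k = 16/1
k=1  a_k=1  p_k/q_k = 17/1
k=2  a_k=15  p_k/q_k = 271/16
k=3  a_k=1  p_k/q_k = 288/17
(x₁, y₁) = (288, 17);  288² − 287·17² = 1 ✓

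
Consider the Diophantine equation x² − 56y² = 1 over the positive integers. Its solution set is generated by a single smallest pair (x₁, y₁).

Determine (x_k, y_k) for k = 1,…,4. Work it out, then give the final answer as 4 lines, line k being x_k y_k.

15 2
449 60
13455 1798
403201 53880

√56 → a₀=7, period (2,14); ℓ=2 even so k=1
a_0=7:  p_0=7·1+0=7,  q_0=7·0+1=1
a_1=2:  p_1=2·7+1=15,  q_1=2·1+0=2
fundamental: x₁=15, y₁=2  (since 225 − 56·4 = 1)
(x_2, y_2) = (15·15 + 56·2·2, 15·2 + 2·15) = (449, 60)
(x_3, y_3) = (15·449 + 56·2·60, 15·60 + 2·449) = (13455, 1798)
(x_4, y_4) = (15·13455 + 56·2·1798, 15·1798 + 2·13455) = (403201, 53880)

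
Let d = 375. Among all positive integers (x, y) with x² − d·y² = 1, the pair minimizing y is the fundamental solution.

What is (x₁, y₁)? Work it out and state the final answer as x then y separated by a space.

d=375: √d = [19; 2,1,2,1,5,1,2,1,2,38] (ℓ=10, even), read p_9/q_9
a_0=19:  p_0=19·1+0=19,  q_0=19·0+1=1
…
a_2=1:  p_2=1·39+19=58,  q_2=1·2+1=3
a_3=2:  p_3=2·58+39=155,  q_3=2·3+2=8
…
a_7=2:  p_7=2·1433+1220=4086,  q_7=2·74+63=211
a_8=1:  p_8=1·4086+1433=5519,  q_8=1·211+74=285
a_9=2:  p_9=2·5519+4086=15124,  q_9=2·285+211=781
→ (15124, 781).  Check: 15124²=228735376, 375·781²=228735375, difference 1.

15124 781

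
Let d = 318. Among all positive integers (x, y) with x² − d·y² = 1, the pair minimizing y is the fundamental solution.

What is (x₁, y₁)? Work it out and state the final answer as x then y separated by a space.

107 6

√318 → a₀=17, period (1,4,1,34); ℓ=4 even so k=3
step 0: (17, 1)  from 17·(1,0) + (0,1)
…
step 2: (89, 5)  from 4·(18,1) + (17,1)
step 3: (107, 6)  from 1·(89,5) + (18,1)
(x₁, y₁) = (107, 6);  107² − 318·6² = 1 ✓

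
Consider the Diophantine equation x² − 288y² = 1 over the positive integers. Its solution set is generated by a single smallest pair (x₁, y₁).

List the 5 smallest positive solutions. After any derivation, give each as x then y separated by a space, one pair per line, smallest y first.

17 1
577 34
19601 1155
665857 39236
22619537 1332869

[16; 1,32] for √288; ℓ=2 ⇒ convergent index 1
k=0  a_k=16  p_k/q_k = 16/1
k=1  a_k=1  p_k/q_k = 17/1
(x₁, y₁) = (17, 1);  17² − 288·1² = 1 ✓
n=2: (17,1)∘(17,1) = (17·17+288·1·1, 17·1+1·17) = (577,34)
n=3: (577,34)∘(17,1) = (17·577+288·1·34, 17·34+1·577) = (19601,1155)
n=4: (19601,1155)∘(17,1) = (17·19601+288·1·1155, 17·1155+1·19601) = (665857,39236)
n=5: (665857,39236)∘(17,1) = (17·665857+288·1·39236, 17·39236+1·665857) = (22619537,1332869)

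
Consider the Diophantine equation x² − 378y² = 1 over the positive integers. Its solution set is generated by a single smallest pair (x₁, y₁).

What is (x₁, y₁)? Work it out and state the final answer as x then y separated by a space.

8749 450

√378 = [19; 2,3,1,4,1,3,2,38, …], period ℓ=8 (even) → k=7
a_0=19:  p_0=19·1+0=19,  q_0=19·0+1=1
a_1=2:  p_1=2·19+1=39,  q_1=2·1+0=2
a_2=3:  p_2=3·39+19=136,  q_2=3·2+1=7
a_3=1:  p_3=1·136+39=175,  q_3=1·7+2=9
a_4=4:  p_4=4·175+136=836,  q_4=4·9+7=43
a_5=1:  p_5=1·836+175=1011,  q_5=1·43+9=52
a_6=3:  p_6=3·1011+836=3869,  q_6=3·52+43=199
a_7=2:  p_7=2·3869+1011=8749,  q_7=2·199+52=450
(x₁, y₁) = (8749, 450);  8749² − 378·450² = 1 ✓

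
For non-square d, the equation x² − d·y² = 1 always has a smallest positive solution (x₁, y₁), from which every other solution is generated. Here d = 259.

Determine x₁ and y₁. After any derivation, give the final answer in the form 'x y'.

d=259: √d = [16; 10,1,2,3,4,3,2,1,10,32] (ℓ=10, even), read p_9/q_9
k=0  a_k=16  p_k/q_k = 16/1
k=1  a_k=10  p_k/q_k = 161/10
k=2  a_k=1  p_k/q_k = 177/11
…
k=5  a_k=4  p_k/q_k = 7403/460
k=6  a_k=3  p_k/q_k = 23931/1487
…
k=8  a_k=1  p_k/q_k = 79196/4921
k=9  a_k=10  p_k/q_k = 847225/52644
→ (847225, 52644).  Check: 847225²=717790200625, 259·52644²=717790200624, difference 1.

847225 52644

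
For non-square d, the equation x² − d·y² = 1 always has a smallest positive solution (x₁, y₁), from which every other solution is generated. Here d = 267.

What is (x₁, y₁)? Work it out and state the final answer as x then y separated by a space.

[16; 2,1,15,1,2,32] for √267; ℓ=6 ⇒ convergent index 5
a_0=16:  p_0=16·1+0=16,  q_0=16·0+1=1
a_1=2:  p_1=2·16+1=33,  q_1=2·1+0=2
a_2=1:  p_2=1·33+16=49,  q_2=1·2+1=3
…
a_4=1:  p_4=1·768+49=817,  q_4=1·47+3=50
a_5=2:  p_5=2·817+768=2402,  q_5=2·50+47=147
→ (2402, 147).  Check: 2402²=5769604, 267·147²=5769603, difference 1.

2402 147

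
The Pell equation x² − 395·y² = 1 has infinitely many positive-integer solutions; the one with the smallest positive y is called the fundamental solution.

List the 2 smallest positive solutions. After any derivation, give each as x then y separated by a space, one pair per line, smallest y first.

159 8
50561 2544

[19; 1,6,1,38] for √395; ℓ=4 ⇒ convergent index 3
a_0=19:  p_0=19·1+0=19,  q_0=19·0+1=1
…
a_2=6:  p_2=6·20+19=139,  q_2=6·1+1=7
a_3=1:  p_3=1·139+20=159,  q_3=1·7+1=8
(x₁, y₁) = (159, 8);  159² − 395·8² = 1 ✓
k=2:  x_2 = 159·159+395·8·8 = 50561,  y_2 = 159·8+8·159 = 2544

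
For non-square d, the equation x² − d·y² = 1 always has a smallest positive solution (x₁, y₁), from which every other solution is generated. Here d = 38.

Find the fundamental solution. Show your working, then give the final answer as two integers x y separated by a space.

37 6

[6; 6,12] for √38; ℓ=2 ⇒ convergent index 1
a_0=6:  p_0=6·1+0=6,  q_0=6·0+1=1
a_1=6:  p_1=6·6+1=37,  q_1=6·1+0=6
→ (37, 6).  Check: 37²=1369, 38·6²=1368, difference 1.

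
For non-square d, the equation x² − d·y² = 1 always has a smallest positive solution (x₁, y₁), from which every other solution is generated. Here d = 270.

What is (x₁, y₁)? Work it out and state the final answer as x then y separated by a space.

√270 = [16; 2,3,6,3,2,32, …], period ℓ=6 (even) → k=5
i=0: a=16 ⇒ p=16, q=1
i=1: a=2 ⇒ p=33, q=2
i=2: a=3 ⇒ p=115, q=7
…
i=4: a=3 ⇒ p=2284, q=139
i=5: a=2 ⇒ p=5291, q=322
→ (5291, 322).  Check: 5291²=27994681, 270·322²=27994680, difference 1.

5291 322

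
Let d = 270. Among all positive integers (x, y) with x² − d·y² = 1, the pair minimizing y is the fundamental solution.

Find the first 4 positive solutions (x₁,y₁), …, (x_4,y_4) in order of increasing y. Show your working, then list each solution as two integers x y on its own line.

5291 322
55989361 3407404
592479412811 36057148806
6269617090376641 381556745257688

√270 → a₀=16, period (2,3,6,3,2,32); ℓ=6 even so k=5
k=0  a_k=16  p_k/q_k = 16/1
…
k=4  a_k=3  p_k/q_k = 2284/139
k=5  a_k=2  p_k/q_k = 5291/322
→ (5291, 322).  Check: 5291²=27994681, 270·322²=27994680, difference 1.
(5291+322√270)^2 = 55989361 + 3407404√270
(5291+322√270)^3 = 592479412811 + 36057148806√270
(5291+322√270)^4 = 6269617090376641 + 381556745257688√270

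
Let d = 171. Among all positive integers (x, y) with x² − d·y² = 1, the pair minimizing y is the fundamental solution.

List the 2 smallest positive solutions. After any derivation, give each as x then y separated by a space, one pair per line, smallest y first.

[13; 13,26] for √171; ℓ=2 ⇒ convergent index 1
k=0  a_k=13  p_k/q_k = 13/1
k=1  a_k=13  p_k/q_k = 170/13
(x₁, y₁) = (170, 13);  170² − 171·13² = 1 ✓
(170+13√171)^2 = 57799 + 4420√171

170 13
57799 4420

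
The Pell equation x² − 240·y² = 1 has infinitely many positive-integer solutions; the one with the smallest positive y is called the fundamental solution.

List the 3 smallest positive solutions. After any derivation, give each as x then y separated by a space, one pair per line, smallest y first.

[15; 2,30] for √240; ℓ=2 ⇒ convergent index 1
k=0  a_k=15  p_k/q_k = 15/1
k=1  a_k=2  p_k/q_k = 31/2
(x₁, y₁) = (31, 2);  31² − 240·2² = 1 ✓
n=2: (31,2)∘(31,2) = (31·31+240·2·2, 31·2+2·31) = (1921,124)
n=3: (1921,124)∘(31,2) = (31·1921+240·2·124, 31·124+2·1921) = (119071,7686)

31 2
1921 124
119071 7686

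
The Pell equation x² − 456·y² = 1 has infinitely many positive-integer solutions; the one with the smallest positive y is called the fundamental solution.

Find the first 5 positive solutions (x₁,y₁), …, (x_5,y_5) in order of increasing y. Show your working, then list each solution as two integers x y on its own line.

d=456: √d = [21; 2,1,4,1,2,42] (ℓ=6, even), read p_5/q_5
k=0  a_k=21  p_k/q_k = 21/1
…
k=4  a_k=1  p_k/q_k = 363/17
k=5  a_k=2  p_k/q_k = 1025/48
fundamental: x₁=1025, y₁=48  (since 1050625 − 456·2304 = 1)
(x_2, y_2) = (1025·1025 + 456·48·48, 1025·48 + 48·1025) = (2101249, 98400)
(x_3, y_3) = (1025·2101249 + 456·48·98400, 1025·98400 + 48·2101249) = (4307559425, 201719952)
(x_4, y_4) = (1025·4307559425 + 456·48·201719952, 1025·201719952 + 48·4307559425) = (8830494720001, 413525803200)
(x_5, y_5) = (1025·8830494720001 + 456·48·413525803200, 1025·413525803200 + 48·8830494720001) = (18102509868442625, 847727694840048)

1025 48
2101249 98400
4307559425 201719952
8830494720001 413525803200
18102509868442625 847727694840048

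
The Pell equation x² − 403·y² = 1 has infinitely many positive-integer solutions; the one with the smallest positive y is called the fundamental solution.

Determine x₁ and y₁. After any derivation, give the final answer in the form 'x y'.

669878 33369

√403 → a₀=20, period (13,2,1,3,1,3,1,2,13,40); ℓ=10 even so k=9
i=0: a=20 ⇒ p=20, q=1
i=1: a=13 ⇒ p=261, q=13
…
i=4: a=3 ⇒ p=2951, q=147
…
i=6: a=3 ⇒ p=14213, q=708
…
i=8: a=2 ⇒ p=50147, q=2498
i=9: a=13 ⇒ p=669878, q=33369
→ (669878, 33369).  Check: 669878²=448736534884, 403·33369²=448736534883, difference 1.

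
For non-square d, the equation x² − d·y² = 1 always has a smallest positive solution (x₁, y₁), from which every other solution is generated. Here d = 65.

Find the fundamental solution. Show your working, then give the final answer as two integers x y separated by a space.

129 16

d=65: √d = [8; 16] (ℓ=1, odd), read p_1/q_1
i=0: a=8 ⇒ p=8, q=1
i=1: a=16 ⇒ p=129, q=16
→ (129, 16).  Check: 129²=16641, 65·16²=16640, difference 1.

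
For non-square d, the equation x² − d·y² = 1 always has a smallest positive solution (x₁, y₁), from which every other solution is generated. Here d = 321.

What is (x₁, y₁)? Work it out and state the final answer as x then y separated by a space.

√321 → a₀=17, period (1,10,1,34); ℓ=4 even so k=3
step 0: (17, 1)  from 17·(1,0) + (0,1)
…
step 2: (197, 11)  from 10·(18,1) + (17,1)
step 3: (215, 12)  from 1·(197,11) + (18,1)
(x₁, y₁) = (215, 12);  215² − 321·12² = 1 ✓

215 12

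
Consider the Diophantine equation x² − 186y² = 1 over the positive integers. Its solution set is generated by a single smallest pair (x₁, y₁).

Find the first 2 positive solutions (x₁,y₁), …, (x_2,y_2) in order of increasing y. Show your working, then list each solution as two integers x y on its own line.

7501 550
112530001 8251100

d=186: √d = [13; 1,1,1,3,4,3,1,1,1,26] (ℓ=10, even), read p_9/q_9
a_0=13:  p_0=13·1+0=13,  q_0=13·0+1=1
a_1=1:  p_1=1·13+1=14,  q_1=1·1+0=1
a_2=1:  p_2=1·14+13=27,  q_2=1·1+1=2
a_3=1:  p_3=1·27+14=41,  q_3=1·2+1=3
a_4=3:  p_4=3·41+27=150,  q_4=3·3+2=11
…
a_6=3:  p_6=3·641+150=2073,  q_6=3·47+11=152
a_7=1:  p_7=1·2073+641=2714,  q_7=1·152+47=199
a_8=1:  p_8=1·2714+2073=4787,  q_8=1·199+152=351
a_9=1:  p_9=1·4787+2714=7501,  q_9=1·351+199=550
(x₁, y₁) = (7501, 550);  7501² − 186·550² = 1 ✓
(7501+550√186)^2 = 112530001 + 8251100√186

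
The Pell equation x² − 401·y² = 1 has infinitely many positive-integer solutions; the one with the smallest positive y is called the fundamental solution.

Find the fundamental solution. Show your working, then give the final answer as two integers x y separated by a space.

801 40

√401 = [20; 40, …], period ℓ=1 (odd) → k=1
k=0  a_k=20  p_k/q_k = 20/1
k=1  a_k=40  p_k/q_k = 801/40
fundamental: x₁=801, y₁=40  (since 641601 − 401·1600 = 1)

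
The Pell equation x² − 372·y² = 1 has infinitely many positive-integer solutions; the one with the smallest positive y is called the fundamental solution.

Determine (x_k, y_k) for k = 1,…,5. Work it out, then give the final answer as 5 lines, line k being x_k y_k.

12151 630
295293601 15310260
7176225079351 372069937890
174396621583094401 9042043615292520
4238186690536135053751 219739743566768883150

√372 = [19; 3,2,12,2,3,38, …], period ℓ=6 (even) → k=5
k=0  a_k=19  p_k/q_k = 19/1
k=1  a_k=3  p_k/q_k = 58/3
…
k=3  a_k=12  p_k/q_k = 1678/87
k=4  a_k=2  p_k/q_k = 3491/181
k=5  a_k=3  p_k/q_k = 12151/630
→ (12151, 630).  Check: 12151²=147646801, 372·630²=147646800, difference 1.
(12151+630√372)^2 = 295293601 + 15310260√372
(12151+630√372)^3 = 7176225079351 + 372069937890√372
(12151+630√372)^4 = 174396621583094401 + 9042043615292520√372
(12151+630√372)^5 = 4238186690536135053751 + 219739743566768883150√372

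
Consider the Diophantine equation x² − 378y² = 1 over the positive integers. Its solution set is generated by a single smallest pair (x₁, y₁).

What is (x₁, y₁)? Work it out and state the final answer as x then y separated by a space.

[19; 2,3,1,4,1,3,2,38] for √378; ℓ=8 ⇒ convergent index 7
i=0: a=19 ⇒ p=19, q=1
i=1: a=2 ⇒ p=39, q=2
i=2: a=3 ⇒ p=136, q=7
i=3: a=1 ⇒ p=175, q=9
i=4: a=4 ⇒ p=836, q=43
i=5: a=1 ⇒ p=1011, q=52
i=6: a=3 ⇒ p=3869, q=199
i=7: a=2 ⇒ p=8749, q=450
fundamental: x₁=8749, y₁=450  (since 76545001 − 378·202500 = 1)

8749 450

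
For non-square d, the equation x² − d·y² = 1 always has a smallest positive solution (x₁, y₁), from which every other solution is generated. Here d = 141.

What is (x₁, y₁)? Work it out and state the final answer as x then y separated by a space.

√141 → a₀=11, period (1,6,1,22); ℓ=4 even so k=3
step 0: (11, 1)  from 11·(1,0) + (0,1)
step 1: (12, 1)  from 1·(11,1) + (1,0)
step 2: (83, 7)  from 6·(12,1) + (11,1)
step 3: (95, 8)  from 1·(83,7) + (12,1)
→ (95, 8).  Check: 95²=9025, 141·8²=9024, difference 1.

95 8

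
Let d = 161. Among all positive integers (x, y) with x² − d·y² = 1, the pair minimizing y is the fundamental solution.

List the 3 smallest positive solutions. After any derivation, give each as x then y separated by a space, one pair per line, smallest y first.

√161 → a₀=12, period (1,2,4,1,2,1,4,2,1,24); ℓ=10 even so k=9
step 0: (12, 1)  from 12·(1,0) + (0,1)
step 1: (13, 1)  from 1·(12,1) + (1,0)
step 2: (38, 3)  from 2·(13,1) + (12,1)
step 3: (165, 13)  from 4·(38,3) + (13,1)
step 4: (203, 16)  from 1·(165,13) + (38,3)
step 5: (571, 45)  from 2·(203,16) + (165,13)
step 6: (774, 61)  from 1·(571,45) + (203,16)
…
step 8: (8108, 639)  from 2·(3667,289) + (774,61)
step 9: (11775, 928)  from 1·(8108,639) + (3667,289)
→ (11775, 928).  Check: 11775²=138650625, 161·928²=138650624, difference 1.
k=2:  x_2 = 11775·11775+161·928·928 = 277301249,  y_2 = 11775·928+928·11775 = 21854400
k=3:  x_3 = 11775·277301249+161·928·21854400 = 6530444402175,  y_3 = 11775·21854400+928·277301249 = 514671119072

11775 928
277301249 21854400
6530444402175 514671119072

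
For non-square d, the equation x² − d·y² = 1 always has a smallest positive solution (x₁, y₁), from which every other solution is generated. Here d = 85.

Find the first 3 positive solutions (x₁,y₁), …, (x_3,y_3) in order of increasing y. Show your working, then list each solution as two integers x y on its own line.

285769 30996
163327842721 17715391848
93348068572789129 10125019625991228

d=85: √d = [9; 4,1,1,4,18] (ℓ=5, odd), read p_9/q_9
step 0: (9, 1)  from 9·(1,0) + (0,1)
step 1: (37, 4)  from 4·(9,1) + (1,0)
…
step 3: (83, 9)  from 1·(46,5) + (37,4)
…
step 8: (62739, 6805)  from 1·(34813,3776) + (27926,3029)
step 9: (285769, 30996)  from 4·(62739,6805) + (34813,3776)
(x₁, y₁) = (285769, 30996);  285769² − 85·30996² = 1 ✓
(285769+30996√85)^2 = 163327842721 + 17715391848√85
(285769+30996√85)^3 = 93348068572789129 + 10125019625991228√85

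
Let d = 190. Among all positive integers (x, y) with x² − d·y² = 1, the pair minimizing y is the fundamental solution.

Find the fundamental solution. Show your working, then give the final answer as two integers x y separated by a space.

52021 3774

√190 → a₀=13, period (1,3,1,1,1,…,3,1,26); ℓ=14 even so k=13
step 0: (13, 1)  from 13·(1,0) + (0,1)
…
step 5: (193, 14)  from 1·(124,9) + (69,5)
…
step 7: (1213, 88)  from 2·(510,37) + (193,14)
step 8: (2936, 213)  from 2·(1213,88) + (510,37)
step 9: (4149, 301)  from 1·(2936,213) + (1213,88)
step 10: (7085, 514)  from 1·(4149,301) + (2936,213)
step 11: (11234, 815)  from 1·(7085,514) + (4149,301)
step 12: (40787, 2959)  from 3·(11234,815) + (7085,514)
step 13: (52021, 3774)  from 1·(40787,2959) + (11234,815)
fundamental: x₁=52021, y₁=3774  (since 2706184441 − 190·14243076 = 1)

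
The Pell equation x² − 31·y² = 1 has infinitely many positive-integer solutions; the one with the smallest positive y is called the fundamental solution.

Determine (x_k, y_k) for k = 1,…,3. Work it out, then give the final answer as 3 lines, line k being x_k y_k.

[5; 1,1,3,5,3,1,1,10] for √31; ℓ=8 ⇒ convergent index 7
k=0  a_k=5  p_k/q_k = 5/1
…
k=2  a_k=1  p_k/q_k = 11/2
k=3  a_k=3  p_k/q_k = 39/7
k=4  a_k=5  p_k/q_k = 206/37
k=5  a_k=3  p_k/q_k = 657/118
k=6  a_k=1  p_k/q_k = 863/155
k=7  a_k=1  p_k/q_k = 1520/273
(x₁, y₁) = (1520, 273);  1520² − 31·273² = 1 ✓
k=2:  x_2 = 1520·1520+31·273·273 = 4620799,  y_2 = 1520·273+273·1520 = 829920
k=3:  x_3 = 1520·4620799+31·273·829920 = 14047227440,  y_3 = 1520·829920+273·4620799 = 2522956527

1520 273
4620799 829920
14047227440 2522956527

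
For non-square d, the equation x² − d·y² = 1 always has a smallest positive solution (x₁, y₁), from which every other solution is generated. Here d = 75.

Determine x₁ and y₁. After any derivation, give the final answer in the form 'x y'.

d=75: √d = [8; 1,1,1,16] (ℓ=4, even), read p_3/q_3
k=0  a_k=8  p_k/q_k = 8/1
…
k=2  a_k=1  p_k/q_k = 17/2
k=3  a_k=1  p_k/q_k = 26/3
→ (26, 3).  Check: 26²=676, 75·3²=675, difference 1.

26 3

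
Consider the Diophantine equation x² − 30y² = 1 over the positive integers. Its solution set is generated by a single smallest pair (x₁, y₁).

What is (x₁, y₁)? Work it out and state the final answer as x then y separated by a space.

11 2

√30 → a₀=5, period (2,10); ℓ=2 even so k=1
a_0=5:  p_0=5·1+0=5,  q_0=5·0+1=1
a_1=2:  p_1=2·5+1=11,  q_1=2·1+0=2
→ (11, 2).  Check: 11²=121, 30·2²=120, difference 1.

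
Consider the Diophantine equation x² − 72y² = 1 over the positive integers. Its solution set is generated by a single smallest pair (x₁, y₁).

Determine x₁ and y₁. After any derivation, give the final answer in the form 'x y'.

[8; 2,16] for √72; ℓ=2 ⇒ convergent index 1
i=0: a=8 ⇒ p=8, q=1
i=1: a=2 ⇒ p=17, q=2
→ (17, 2).  Check: 17²=289, 72·2²=288, difference 1.

17 2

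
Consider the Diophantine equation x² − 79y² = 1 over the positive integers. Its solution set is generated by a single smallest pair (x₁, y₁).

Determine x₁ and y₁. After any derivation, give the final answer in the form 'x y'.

√79 → a₀=8, period (1,7,1,16); ℓ=4 even so k=3
k=0  a_k=8  p_k/q_k = 8/1
…
k=2  a_k=7  p_k/q_k = 71/8
k=3  a_k=1  p_k/q_k = 80/9
fundamental: x₁=80, y₁=9  (since 6400 − 79·81 = 1)

80 9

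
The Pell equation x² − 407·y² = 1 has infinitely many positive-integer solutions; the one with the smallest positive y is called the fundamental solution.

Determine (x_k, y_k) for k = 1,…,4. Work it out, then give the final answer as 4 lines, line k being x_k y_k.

d=407: √d = [20; 5,1,2,1,5,40] (ℓ=6, even), read p_5/q_5
k=0  a_k=20  p_k/q_k = 20/1
k=1  a_k=5  p_k/q_k = 101/5
…
k=3  a_k=2  p_k/q_k = 343/17
k=4  a_k=1  p_k/q_k = 464/23
k=5  a_k=5  p_k/q_k = 2663/132
→ (2663, 132).  Check: 2663²=7091569, 407·132²=7091568, difference 1.
(2663+132√407)^2 = 14183137 + 703032√407
(2663+132√407)^3 = 75539384999 + 3744348300√407
(2663+132√407)^4 = 402322750321537 + 19942398342768√407

2663 132
14183137 703032
75539384999 3744348300
402322750321537 19942398342768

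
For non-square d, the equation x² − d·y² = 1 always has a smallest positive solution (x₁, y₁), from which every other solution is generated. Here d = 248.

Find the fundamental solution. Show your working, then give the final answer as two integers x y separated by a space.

63 4

d=248: √d = [15; 1,2,1,30] (ℓ=4, even), read p_3/q_3
k=0  a_k=15  p_k/q_k = 15/1
k=1  a_k=1  p_k/q_k = 16/1
k=2  a_k=2  p_k/q_k = 47/3
k=3  a_k=1  p_k/q_k = 63/4
(x₁, y₁) = (63, 4);  63² − 248·4² = 1 ✓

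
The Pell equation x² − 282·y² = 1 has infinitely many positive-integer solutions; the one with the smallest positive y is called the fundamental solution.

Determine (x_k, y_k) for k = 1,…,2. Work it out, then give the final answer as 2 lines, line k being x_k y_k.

2351 140
11054401 658280

√282 = [16; 1,3,1,4,1,3,1,32, …], period ℓ=8 (even) → k=7
step 0: (16, 1)  from 16·(1,0) + (0,1)
step 1: (17, 1)  from 1·(16,1) + (1,0)
step 2: (67, 4)  from 3·(17,1) + (16,1)
step 3: (84, 5)  from 1·(67,4) + (17,1)
…
step 6: (1864, 111)  from 3·(487,29) + (403,24)
step 7: (2351, 140)  from 1·(1864,111) + (487,29)
→ (2351, 140).  Check: 2351²=5527201, 282·140²=5527200, difference 1.
(2351+140√282)^2 = 11054401 + 658280√282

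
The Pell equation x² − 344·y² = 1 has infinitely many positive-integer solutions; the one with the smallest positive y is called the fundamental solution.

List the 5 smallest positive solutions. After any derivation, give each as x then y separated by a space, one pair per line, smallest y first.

[18; 1,1,4,1,3,1,4,1,1,36] for √344; ℓ=10 ⇒ convergent index 9
i=0: a=18 ⇒ p=18, q=1
…
i=4: a=1 ⇒ p=204, q=11
…
i=8: a=1 ⇒ p=5694, q=307
i=9: a=1 ⇒ p=10405, q=561
(x₁, y₁) = (10405, 561);  10405² − 344·561² = 1 ✓
k=2:  x_2 = 10405·10405+344·561·561 = 216528049,  y_2 = 10405·561+561·10405 = 11674410
k=3:  x_3 = 10405·216528049+344·561·11674410 = 4505948689285,  y_3 = 10405·11674410+561·216528049 = 242944471539
k=4:  x_4 = 10405·4505948689285+344·561·242944471539 = 93768792007492801,  y_4 = 10405·242944471539+561·4505948689285 = 5055674441052180
k=5:  x_5 = 10405·93768792007492801+344·561·5055674441052180 = 1951328557169976499525,  y_5 = 10405·5055674441052180+561·93768792007492801 = 105208584875351394261

10405 561
216528049 11674410
4505948689285 242944471539
93768792007492801 5055674441052180
1951328557169976499525 105208584875351394261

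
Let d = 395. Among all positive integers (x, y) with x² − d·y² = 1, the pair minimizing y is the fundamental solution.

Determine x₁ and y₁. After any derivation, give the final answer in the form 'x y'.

√395 → a₀=19, period (1,6,1,38); ℓ=4 even so k=3
i=0: a=19 ⇒ p=19, q=1
…
i=2: a=6 ⇒ p=139, q=7
i=3: a=1 ⇒ p=159, q=8
fundamental: x₁=159, y₁=8  (since 25281 − 395·64 = 1)

159 8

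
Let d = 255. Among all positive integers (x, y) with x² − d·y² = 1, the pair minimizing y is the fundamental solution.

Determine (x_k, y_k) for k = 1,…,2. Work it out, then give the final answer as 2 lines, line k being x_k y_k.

√255 = [15; 1,30, …], period ℓ=2 (even) → k=1
k=0  a_k=15  p_k/q_k = 15/1
k=1  a_k=1  p_k/q_k = 16/1
fundamental: x₁=16, y₁=1  (since 256 − 255·1 = 1)
k=2:  x_2 = 16·16+255·1·1 = 511,  y_2 = 16·1+1·16 = 32

16 1
511 32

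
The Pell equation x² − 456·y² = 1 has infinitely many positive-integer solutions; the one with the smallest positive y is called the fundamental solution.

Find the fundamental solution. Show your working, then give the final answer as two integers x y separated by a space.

√456 = [21; 2,1,4,1,2,42, …], period ℓ=6 (even) → k=5
a_0=21:  p_0=21·1+0=21,  q_0=21·0+1=1
…
a_2=1:  p_2=1·43+21=64,  q_2=1·2+1=3
…
a_4=1:  p_4=1·299+64=363,  q_4=1·14+3=17
a_5=2:  p_5=2·363+299=1025,  q_5=2·17+14=48
fundamental: x₁=1025, y₁=48  (since 1050625 − 456·2304 = 1)

1025 48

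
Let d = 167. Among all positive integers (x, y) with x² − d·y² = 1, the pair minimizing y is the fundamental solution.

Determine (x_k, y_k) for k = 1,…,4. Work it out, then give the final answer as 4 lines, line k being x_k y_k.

√167 = [12; 1,11,1,24, …], period ℓ=4 (even) → k=3
a_0=12:  p_0=12·1+0=12,  q_0=12·0+1=1
a_1=1:  p_1=1·12+1=13,  q_1=1·1+0=1
a_2=11:  p_2=11·13+12=155,  q_2=11·1+1=12
a_3=1:  p_3=1·155+13=168,  q_3=1·12+1=13
→ (168, 13).  Check: 168²=28224, 167·13²=28223, difference 1.
n=2: (168,13)∘(168,13) = (168·168+167·13·13, 168·13+13·168) = (56447,4368)
n=3: (56447,4368)∘(168,13) = (168·56447+167·13·4368, 168·4368+13·56447) = (18966024,1467635)
n=4: (18966024,1467635)∘(168,13) = (168·18966024+167·13·1467635, 168·1467635+13·18966024) = (6372527617,493120992)

168 13
56447 4368
18966024 1467635
6372527617 493120992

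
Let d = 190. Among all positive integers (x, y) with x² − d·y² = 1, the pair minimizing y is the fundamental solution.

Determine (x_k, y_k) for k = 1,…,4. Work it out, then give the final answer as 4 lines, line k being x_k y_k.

√190 = [13; 1,3,1,1,1,…,3,1,26, …], period ℓ=14 (even) → k=13
step 0: (13, 1)  from 13·(1,0) + (0,1)
step 1: (14, 1)  from 1·(13,1) + (1,0)
step 2: (55, 4)  from 3·(14,1) + (13,1)
…
step 7: (1213, 88)  from 2·(510,37) + (193,14)
step 8: (2936, 213)  from 2·(1213,88) + (510,37)
step 9: (4149, 301)  from 1·(2936,213) + (1213,88)
step 10: (7085, 514)  from 1·(4149,301) + (2936,213)
step 11: (11234, 815)  from 1·(7085,514) + (4149,301)
step 12: (40787, 2959)  from 3·(11234,815) + (7085,514)
step 13: (52021, 3774)  from 1·(40787,2959) + (11234,815)
fundamental: x₁=52021, y₁=3774  (since 2706184441 − 190·14243076 = 1)
n=2: (52021,3774)∘(52021,3774) = (52021·52021+190·3774·3774, 52021·3774+3774·52021) = (5412368881,392654508)
n=3: (5412368881,392654508)∘(52021,3774) = (52021·5412368881+190·3774·392654508, 52021·392654508+3774·5412368881) = (563113683064981,40852560317562)
n=4: (563113683064981,40852560317562)∘(52021,3774) = (52021·563113683064981+190·3774·40852560317562, 52021·40852560317562+3774·563113683064981) = (58587473808034384321,4250382080167131096)

52021 3774
5412368881 392654508
563113683064981 40852560317562
58587473808034384321 4250382080167131096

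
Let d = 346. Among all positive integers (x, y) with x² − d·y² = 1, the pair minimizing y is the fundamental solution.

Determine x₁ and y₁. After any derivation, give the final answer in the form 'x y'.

√346 → a₀=18, period (1,1,1,1,36); ℓ=5 odd so k=9
step 0: (18, 1)  from 18·(1,0) + (0,1)
step 1: (19, 1)  from 1·(18,1) + (1,0)
step 2: (37, 2)  from 1·(19,1) + (18,1)
step 3: (56, 3)  from 1·(37,2) + (19,1)
step 4: (93, 5)  from 1·(56,3) + (37,2)
…
step 6: (3497, 188)  from 1·(3404,183) + (93,5)
step 7: (6901, 371)  from 1·(3497,188) + (3404,183)
step 8: (10398, 559)  from 1·(6901,371) + (3497,188)
step 9: (17299, 930)  from 1·(10398,559) + (6901,371)
(x₁, y₁) = (17299, 930);  17299² − 346·930² = 1 ✓

17299 930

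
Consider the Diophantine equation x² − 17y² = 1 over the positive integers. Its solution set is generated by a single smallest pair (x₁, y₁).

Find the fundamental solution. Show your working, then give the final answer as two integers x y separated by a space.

√17 = [4; 8, …], period ℓ=1 (odd) → k=1
i=0: a=4 ⇒ p=4, q=1
i=1: a=8 ⇒ p=33, q=8
fundamental: x₁=33, y₁=8  (since 1089 − 17·64 = 1)

33 8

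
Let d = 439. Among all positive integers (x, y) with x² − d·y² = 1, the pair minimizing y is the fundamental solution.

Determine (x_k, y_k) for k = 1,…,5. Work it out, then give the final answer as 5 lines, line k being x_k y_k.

440 21
387199 18480
340734680 16262379
299846131201 14310875040
263864254722200 12593553772821

√439 → a₀=20, period (1,19,1,40); ℓ=4 even so k=3
step 0: (20, 1)  from 20·(1,0) + (0,1)
step 1: (21, 1)  from 1·(20,1) + (1,0)
step 2: (419, 20)  from 19·(21,1) + (20,1)
step 3: (440, 21)  from 1·(419,20) + (21,1)
(x₁, y₁) = (440, 21);  440² − 439·21² = 1 ✓
(x_2, y_2) = (440·440 + 439·21·21, 440·21 + 21·440) = (387199, 18480)
(x_3, y_3) = (440·387199 + 439·21·18480, 440·18480 + 21·387199) = (340734680, 16262379)
(x_4, y_4) = (440·340734680 + 439·21·16262379, 440·16262379 + 21·340734680) = (299846131201, 14310875040)
(x_5, y_5) = (440·299846131201 + 439·21·14310875040, 440·14310875040 + 21·299846131201) = (263864254722200, 12593553772821)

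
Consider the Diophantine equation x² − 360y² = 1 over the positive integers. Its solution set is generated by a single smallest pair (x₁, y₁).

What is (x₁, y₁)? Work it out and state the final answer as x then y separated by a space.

19 1

√360 → a₀=18, period (1,36); ℓ=2 even so k=1
a_0=18:  p_0=18·1+0=18,  q_0=18·0+1=1
a_1=1:  p_1=1·18+1=19,  q_1=1·1+0=1
(x₁, y₁) = (19, 1);  19² − 360·1² = 1 ✓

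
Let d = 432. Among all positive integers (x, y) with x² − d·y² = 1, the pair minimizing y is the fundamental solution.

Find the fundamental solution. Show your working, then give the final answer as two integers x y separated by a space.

1351 65

[20; 1,3,1,1,1,3,1,40] for √432; ℓ=8 ⇒ convergent index 7
step 0: (20, 1)  from 20·(1,0) + (0,1)
…
step 3: (104, 5)  from 1·(83,4) + (21,1)
…
step 5: (291, 14)  from 1·(187,9) + (104,5)
step 6: (1060, 51)  from 3·(291,14) + (187,9)
step 7: (1351, 65)  from 1·(1060,51) + (291,14)
→ (1351, 65).  Check: 1351²=1825201, 432·65²=1825200, difference 1.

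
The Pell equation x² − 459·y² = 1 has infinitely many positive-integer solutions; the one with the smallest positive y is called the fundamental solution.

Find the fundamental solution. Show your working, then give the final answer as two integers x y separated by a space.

√459 → a₀=21, period (2,2,1,4,21,4,1,2,2,42); ℓ=10 even so k=9
k=0  a_k=21  p_k/q_k = 21/1
k=1  a_k=2  p_k/q_k = 43/2
…
k=3  a_k=1  p_k/q_k = 150/7
…
k=5  a_k=21  p_k/q_k = 14997/700
…
k=7  a_k=1  p_k/q_k = 75692/3533
k=8  a_k=2  p_k/q_k = 212079/9899
k=9  a_k=2  p_k/q_k = 499850/23331
(x₁, y₁) = (499850, 23331);  499850² − 459·23331² = 1 ✓

499850 23331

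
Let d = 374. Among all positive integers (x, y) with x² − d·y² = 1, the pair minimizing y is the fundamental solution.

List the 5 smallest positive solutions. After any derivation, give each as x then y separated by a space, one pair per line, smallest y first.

3365 174
22646449 1171020
152410598405 7880964426
1025723304619201 53038889415960
6903117687676624325 356951717888446374

√374 → a₀=19, period (2,1,18,1,2,38); ℓ=6 even so k=5
k=0  a_k=19  p_k/q_k = 19/1
…
k=3  a_k=18  p_k/q_k = 1083/56
k=4  a_k=1  p_k/q_k = 1141/59
k=5  a_k=2  p_k/q_k = 3365/174
→ (3365, 174).  Check: 3365²=11323225, 374·174²=11323224, difference 1.
(x_2, y_2) = (3365·3365 + 374·174·174, 3365·174 + 174·3365) = (22646449, 1171020)
(x_3, y_3) = (3365·22646449 + 374·174·1171020, 3365·1171020 + 174·22646449) = (152410598405, 7880964426)
(x_4, y_4) = (3365·152410598405 + 374·174·7880964426, 3365·7880964426 + 174·152410598405) = (1025723304619201, 53038889415960)
(x_5, y_5) = (3365·1025723304619201 + 374·174·53038889415960, 3365·53038889415960 + 174·1025723304619201) = (6903117687676624325, 356951717888446374)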